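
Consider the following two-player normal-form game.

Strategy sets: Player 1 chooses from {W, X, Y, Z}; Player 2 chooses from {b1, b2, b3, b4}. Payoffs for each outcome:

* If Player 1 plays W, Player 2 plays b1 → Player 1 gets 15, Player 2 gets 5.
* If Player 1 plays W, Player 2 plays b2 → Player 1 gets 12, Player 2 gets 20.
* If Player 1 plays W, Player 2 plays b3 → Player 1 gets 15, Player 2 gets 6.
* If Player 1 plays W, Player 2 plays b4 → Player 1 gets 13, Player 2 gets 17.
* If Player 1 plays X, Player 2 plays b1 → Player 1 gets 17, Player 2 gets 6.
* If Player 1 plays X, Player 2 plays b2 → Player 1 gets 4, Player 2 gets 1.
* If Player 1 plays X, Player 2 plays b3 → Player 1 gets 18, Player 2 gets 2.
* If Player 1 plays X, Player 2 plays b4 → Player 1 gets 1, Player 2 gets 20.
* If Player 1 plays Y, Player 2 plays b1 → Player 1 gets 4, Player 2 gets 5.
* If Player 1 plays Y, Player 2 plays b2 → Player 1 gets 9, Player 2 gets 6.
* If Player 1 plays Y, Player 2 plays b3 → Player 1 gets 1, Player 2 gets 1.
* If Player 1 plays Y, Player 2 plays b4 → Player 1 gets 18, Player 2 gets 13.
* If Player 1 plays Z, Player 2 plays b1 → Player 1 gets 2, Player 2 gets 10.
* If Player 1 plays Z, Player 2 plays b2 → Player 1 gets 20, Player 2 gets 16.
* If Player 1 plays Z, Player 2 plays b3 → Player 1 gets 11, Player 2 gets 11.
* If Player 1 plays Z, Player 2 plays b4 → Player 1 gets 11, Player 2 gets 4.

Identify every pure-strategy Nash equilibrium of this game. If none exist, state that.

Player 1 against b1: payoffs 15, 17, 4, 2 → best response X.
Player 1 against b2: payoffs 12, 4, 9, 20 → best response Z.
Player 1 against b3: payoffs 15, 18, 1, 11 → best response X.
Player 1 against b4: payoffs 13, 1, 18, 11 → best response Y.
Player 2 against W: payoffs 5, 20, 6, 17 → best response b2.
Player 2 against X: payoffs 6, 1, 2, 20 → best response b4.
Player 2 against Y: payoffs 5, 6, 1, 13 → best response b4.
Player 2 against Z: payoffs 10, 16, 11, 4 → best response b2.
Mutual best responses: (Y, b4); (Z, b2).

(Y, b4), (Z, b2)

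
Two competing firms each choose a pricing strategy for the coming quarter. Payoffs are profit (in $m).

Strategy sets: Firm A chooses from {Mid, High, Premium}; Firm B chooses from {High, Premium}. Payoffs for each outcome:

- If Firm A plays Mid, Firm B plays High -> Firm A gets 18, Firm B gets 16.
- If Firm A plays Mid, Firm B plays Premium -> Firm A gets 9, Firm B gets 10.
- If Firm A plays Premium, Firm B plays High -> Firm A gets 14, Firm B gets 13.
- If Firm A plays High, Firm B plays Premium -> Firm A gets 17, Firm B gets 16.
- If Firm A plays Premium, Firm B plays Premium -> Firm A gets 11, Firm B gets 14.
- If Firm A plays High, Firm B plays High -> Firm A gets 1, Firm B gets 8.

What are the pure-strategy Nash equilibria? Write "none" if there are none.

Firm A against High: payoffs 18, 1, 14 → best response Mid.
Firm A against Premium: payoffs 9, 17, 11 → best response High.
Firm B against Mid: payoffs 16, 10 → best response High.
Firm B against High: payoffs 8, 16 → best response Premium.
Firm B against Premium: payoffs 13, 14 → best response Premium.
Mutual best responses: (Mid, High); (High, Premium).

The pure Nash equilibria are (Mid, High) and (High, Premium).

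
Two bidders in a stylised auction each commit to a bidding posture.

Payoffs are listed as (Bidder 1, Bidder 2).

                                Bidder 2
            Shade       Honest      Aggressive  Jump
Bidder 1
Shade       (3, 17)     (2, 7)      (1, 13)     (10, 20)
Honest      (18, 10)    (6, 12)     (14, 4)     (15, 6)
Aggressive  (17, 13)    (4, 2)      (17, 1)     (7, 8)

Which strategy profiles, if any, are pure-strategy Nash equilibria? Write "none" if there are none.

(Shade, Shade): Bidder 1 can switch to Honest (3 → 18). Not NE.
(Shade, Honest): Bidder 1 can switch to Honest (2 → 6). Not NE.
(Shade, Aggressive): Bidder 1 can switch to Honest (1 → 14). Not NE.
(Shade, Jump): Bidder 1 can switch to Honest (10 → 15). Not NE.
(Honest, Shade): Bidder 2 can switch to Honest (10 → 12). Not NE.
(Honest, Honest): Bidder 1 gets 6, best alternative 4; Bidder 2 gets 12, best alternative 10. No profitable deviation — NE.
(Honest, Aggressive): Bidder 1 can switch to Aggressive (14 → 17). Not NE.
(Honest, Jump): Bidder 2 can switch to Shade (6 → 10). Not NE.
(Aggressive, Shade): Bidder 1 can switch to Honest (17 → 18). Not NE.
(Aggressive, Honest): Bidder 1 can switch to Honest (4 → 6). Not NE.
(Aggressive, Aggressive): Bidder 2 can switch to Shade (1 → 13). Not NE.
(The remaining 1 profile has a profitable deviation by the same check.)

The unique pure-strategy Nash equilibrium is (Honest, Honest).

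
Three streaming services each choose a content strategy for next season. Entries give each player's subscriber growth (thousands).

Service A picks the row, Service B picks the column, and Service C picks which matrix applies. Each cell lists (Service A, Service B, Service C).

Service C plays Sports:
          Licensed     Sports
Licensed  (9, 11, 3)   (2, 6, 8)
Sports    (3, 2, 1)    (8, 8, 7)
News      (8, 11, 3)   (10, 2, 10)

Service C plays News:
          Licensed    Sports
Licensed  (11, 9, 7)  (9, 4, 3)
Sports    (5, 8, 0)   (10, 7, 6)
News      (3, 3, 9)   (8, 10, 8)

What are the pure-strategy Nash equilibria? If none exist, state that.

Pure NE: (Licensed, Licensed, News)

(Licensed, Licensed, Sports): Service C can switch to News (3 → 7). Not NE.
(Licensed, Licensed, News): Service A gets 11, best alternative 5; Service B gets 9, best alternative 4; Service C gets 7, best alternative 3. No profitable deviation — NE.
(Licensed, Sports, Sports): Service A can switch to Sports (2 → 8). Not NE.
(Licensed, Sports, News): Service A can switch to Sports (9 → 10). Not NE.
(Sports, Licensed, Sports): Service A can switch to Licensed (3 → 9). Not NE.
(Sports, Licensed, News): Service A can switch to Licensed (5 → 11). Not NE.
(Sports, Sports, Sports): Service A can switch to News (8 → 10). Not NE.
(The remaining 5 profiles each have a profitable deviation by the same check.)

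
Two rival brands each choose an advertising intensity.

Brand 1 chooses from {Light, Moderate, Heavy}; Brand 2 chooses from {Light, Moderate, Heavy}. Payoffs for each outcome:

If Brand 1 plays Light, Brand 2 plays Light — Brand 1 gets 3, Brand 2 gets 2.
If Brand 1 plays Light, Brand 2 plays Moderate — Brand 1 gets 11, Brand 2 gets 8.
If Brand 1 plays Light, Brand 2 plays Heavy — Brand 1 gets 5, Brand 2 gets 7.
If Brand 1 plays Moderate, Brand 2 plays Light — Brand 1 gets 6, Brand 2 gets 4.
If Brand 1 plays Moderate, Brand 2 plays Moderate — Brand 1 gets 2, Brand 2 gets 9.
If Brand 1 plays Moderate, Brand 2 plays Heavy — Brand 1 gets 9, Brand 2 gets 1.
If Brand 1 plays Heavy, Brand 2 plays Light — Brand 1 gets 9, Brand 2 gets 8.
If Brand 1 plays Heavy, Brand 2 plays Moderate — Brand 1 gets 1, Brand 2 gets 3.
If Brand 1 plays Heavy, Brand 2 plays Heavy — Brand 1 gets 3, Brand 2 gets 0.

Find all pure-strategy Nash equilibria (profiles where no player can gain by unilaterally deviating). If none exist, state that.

(Light, Moderate); (Heavy, Light)

(Light, Light): Brand 1 can switch to Moderate (3 → 6). Not NE.
(Light, Moderate): Brand 1 gets 11, best alternative 2; Brand 2 gets 8, best alternative 7. No profitable deviation — NE.
(Light, Heavy): Brand 1 can switch to Moderate (5 → 9). Not NE.
(Moderate, Light): Brand 1 can switch to Heavy (6 → 9). Not NE.
(Moderate, Moderate): Brand 1 can switch to Light (2 → 11). Not NE.
(Moderate, Heavy): Brand 2 can switch to Light (1 → 4). Not NE.
(Heavy, Light): Brand 1 gets 9, best alternative 6; Brand 2 gets 8, best alternative 3. No profitable deviation — NE.
(Heavy, Moderate): Brand 1 can switch to Light (1 → 11). Not NE.
(Heavy, Heavy): Brand 1 can switch to Light (3 → 5). Not NE.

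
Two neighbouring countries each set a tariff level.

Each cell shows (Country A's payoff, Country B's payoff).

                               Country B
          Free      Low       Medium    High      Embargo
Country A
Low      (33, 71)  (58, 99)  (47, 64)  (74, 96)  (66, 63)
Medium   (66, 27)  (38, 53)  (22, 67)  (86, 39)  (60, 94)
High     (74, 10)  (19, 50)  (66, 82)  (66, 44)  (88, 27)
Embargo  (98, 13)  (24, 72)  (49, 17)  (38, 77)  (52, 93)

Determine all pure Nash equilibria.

The pure Nash equilibria are (Low, Low); (High, Medium).

Country A against Free: payoffs 33, 66, 74, 98 → best response Embargo.
Country A against Low: payoffs 58, 38, 19, 24 → best response Low.
Country A against Medium: payoffs 47, 22, 66, 49 → best response High.
Country A against High: payoffs 74, 86, 66, 38 → best response Medium.
Country A against Embargo: payoffs 66, 60, 88, 52 → best response High.
Country B against Low: payoffs 71, 99, 64, 96, 63 → best response Low.
Country B against Medium: payoffs 27, 53, 67, 39, 94 → best response Embargo.
Country B against High: payoffs 10, 50, 82, 44, 27 → best response Medium.
Country B against Embargo: payoffs 13, 72, 17, 77, 93 → best response Embargo.
Mutual best responses: (Low, Low); (High, Medium).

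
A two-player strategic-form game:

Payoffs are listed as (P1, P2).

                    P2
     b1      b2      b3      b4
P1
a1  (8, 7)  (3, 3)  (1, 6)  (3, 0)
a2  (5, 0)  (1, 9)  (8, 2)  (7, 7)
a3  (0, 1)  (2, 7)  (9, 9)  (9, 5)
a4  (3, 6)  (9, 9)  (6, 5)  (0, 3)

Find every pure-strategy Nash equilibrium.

P1 against b1: payoffs 8, 5, 0, 3 → best response a1.
P1 against b2: payoffs 3, 1, 2, 9 → best response a4.
P1 against b3: payoffs 1, 8, 9, 6 → best response a3.
P1 against b4: payoffs 3, 7, 9, 0 → best response a3.
P2 against a1: payoffs 7, 3, 6, 0 → best response b1.
P2 against a2: payoffs 0, 9, 2, 7 → best response b2.
P2 against a3: payoffs 1, 7, 9, 5 → best response b3.
P2 against a4: payoffs 6, 9, 5, 3 → best response b2.
Mutual best responses: (a1, b1); (a3, b3); (a4, b2).

The pure Nash equilibria are (a1, b1) and (a3, b3) and (a4, b2).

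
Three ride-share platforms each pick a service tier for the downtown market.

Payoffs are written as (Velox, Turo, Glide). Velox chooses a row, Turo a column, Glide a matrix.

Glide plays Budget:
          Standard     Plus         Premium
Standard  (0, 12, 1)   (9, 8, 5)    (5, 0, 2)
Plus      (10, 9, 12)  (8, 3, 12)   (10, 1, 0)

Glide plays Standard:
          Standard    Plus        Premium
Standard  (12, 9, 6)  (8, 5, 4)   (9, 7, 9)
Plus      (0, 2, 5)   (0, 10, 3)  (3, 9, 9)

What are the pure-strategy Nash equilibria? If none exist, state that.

Velox against (Standard, Budget): payoffs 0, 10 → best response Plus.
Velox against (Standard, Standard): payoffs 12, 0 → best response Standard.
Velox against (Plus, Budget): payoffs 9, 8 → best response Standard.
Velox against (Plus, Standard): payoffs 8, 0 → best response Standard.
Velox against (Premium, Budget): payoffs 5, 10 → best response Plus.
Velox against (Premium, Standard): payoffs 9, 3 → best response Standard.
Turo against (Standard, Budget): payoffs 12, 8, 0 → best response Standard.
Turo against (Standard, Standard): payoffs 9, 5, 7 → best response Standard.
Turo against (Plus, Budget): payoffs 9, 3, 1 → best response Standard.
Turo against (Plus, Standard): payoffs 2, 10, 9 → best response Plus.
Glide against (Standard, Standard): payoffs 1, 6 → best response Standard.
Glide against (Standard, Plus): payoffs 5, 4 → best response Budget.
Glide against (Standard, Premium): payoffs 2, 9 → best response Standard.
Glide against (Plus, Standard): payoffs 12, 5 → best response Budget.
Glide against (Plus, Plus): payoffs 12, 3 → best response Budget.
Glide against (Plus, Premium): payoffs 0, 9 → best response Standard.
Mutual best responses: (Standard, Standard, Standard); (Plus, Standard, Budget).

Pure-strategy Nash equilibria: (Standard, Standard, Standard), (Plus, Standard, Budget)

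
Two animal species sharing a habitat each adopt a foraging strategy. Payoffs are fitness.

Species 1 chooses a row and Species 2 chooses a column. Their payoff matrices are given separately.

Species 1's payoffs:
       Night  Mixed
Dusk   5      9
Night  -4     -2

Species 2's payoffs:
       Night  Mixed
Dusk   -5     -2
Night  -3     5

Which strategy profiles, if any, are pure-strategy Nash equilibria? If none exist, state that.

The unique pure-strategy Nash equilibrium is (Dusk, Mixed).

(Dusk, Night): Species 2 can switch to Mixed (-5 → -2). Not NE.
(Dusk, Mixed): Species 1 gets 9, best alternative -2; Species 2 gets -2, best alternative -5. No profitable deviation — NE.
(Night, Night): Species 1 can switch to Dusk (-4 → 5). Not NE.
(Night, Mixed): Species 1 can switch to Dusk (-2 → 9). Not NE.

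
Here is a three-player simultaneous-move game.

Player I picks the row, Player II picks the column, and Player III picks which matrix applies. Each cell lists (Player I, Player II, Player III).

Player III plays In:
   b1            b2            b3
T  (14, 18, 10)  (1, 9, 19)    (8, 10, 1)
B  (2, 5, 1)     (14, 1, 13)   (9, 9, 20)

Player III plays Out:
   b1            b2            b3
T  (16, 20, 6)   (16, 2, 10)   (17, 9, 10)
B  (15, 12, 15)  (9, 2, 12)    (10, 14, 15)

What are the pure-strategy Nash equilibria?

Pure-strategy Nash equilibria: (T, b1, In), (B, b3, In)

For each player, find the best response to each opponent profile; mutual best responses are the pure NE.
Player I against (b1, In): payoffs 14, 2 → best response T.
Player I against (b1, Out): payoffs 16, 15 → best response T.
Player I against (b2, In): payoffs 1, 14 → best response B.
Player I against (b2, Out): payoffs 16, 9 → best response T.
Player I against (b3, In): payoffs 8, 9 → best response B.
Player I against (b3, Out): payoffs 17, 10 → best response T.
Player II against (T, In): payoffs 18, 9, 10 → best response b1.
Player II against (T, Out): payoffs 20, 2, 9 → best response b1.
Player II against (B, In): payoffs 5, 1, 9 → best response b3.
Player II against (B, Out): payoffs 12, 2, 14 → best response b3.
Player III against (T, b1): payoffs 10, 6 → best response In.
Player III against (T, b2): payoffs 19, 10 → best response In.
Player III against (T, b3): payoffs 1, 10 → best response Out.
Player III against (B, b1): payoffs 1, 15 → best response Out.
Player III against (B, b2): payoffs 13, 12 → best response In.
Player III against (B, b3): payoffs 20, 15 → best response In.
Mutual best responses: (T, b1, In); (B, b3, In).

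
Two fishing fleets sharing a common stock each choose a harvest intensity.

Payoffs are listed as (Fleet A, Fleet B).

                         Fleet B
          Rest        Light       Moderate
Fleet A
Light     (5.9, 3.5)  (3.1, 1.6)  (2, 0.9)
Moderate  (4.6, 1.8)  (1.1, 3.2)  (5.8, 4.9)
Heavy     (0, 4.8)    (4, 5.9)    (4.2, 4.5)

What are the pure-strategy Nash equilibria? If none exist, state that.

The pure Nash equilibria are (Light, Rest) and (Moderate, Moderate) and (Heavy, Light).

For each player, find the best response to each opponent profile; mutual best responses are the pure NE.
Fleet A against Rest: payoffs 5.9, 4.6, 0 → best response Light.
Fleet A against Light: payoffs 3.1, 1.1, 4 → best response Heavy.
Fleet A against Moderate: payoffs 2, 5.8, 4.2 → best response Moderate.
Fleet B against Light: payoffs 3.5, 1.6, 0.9 → best response Rest.
Fleet B against Moderate: payoffs 1.8, 3.2, 4.9 → best response Moderate.
Fleet B against Heavy: payoffs 4.8, 5.9, 4.5 → best response Light.
Mutual best responses: (Light, Rest); (Moderate, Moderate); (Heavy, Light).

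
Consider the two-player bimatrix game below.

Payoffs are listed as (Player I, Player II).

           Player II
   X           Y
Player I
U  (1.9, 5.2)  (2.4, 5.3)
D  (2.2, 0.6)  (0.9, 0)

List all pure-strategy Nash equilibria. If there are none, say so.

Pure-strategy Nash equilibria: (U, Y); (D, X)

Check each profile: it is a Nash equilibrium iff no player can strictly gain by switching unilaterally.
(U, X): Player I can switch to D (1.9 → 2.2). Not NE.
(U, Y): Player I gets 2.4, best alternative 0.9; Player II gets 5.3, best alternative 5.2. No profitable deviation — NE.
(D, X): Player I gets 2.2, best alternative 1.9; Player II gets 0.6, best alternative 0. No profitable deviation — NE.
(D, Y): Player I can switch to U (0.9 → 2.4). Not NE.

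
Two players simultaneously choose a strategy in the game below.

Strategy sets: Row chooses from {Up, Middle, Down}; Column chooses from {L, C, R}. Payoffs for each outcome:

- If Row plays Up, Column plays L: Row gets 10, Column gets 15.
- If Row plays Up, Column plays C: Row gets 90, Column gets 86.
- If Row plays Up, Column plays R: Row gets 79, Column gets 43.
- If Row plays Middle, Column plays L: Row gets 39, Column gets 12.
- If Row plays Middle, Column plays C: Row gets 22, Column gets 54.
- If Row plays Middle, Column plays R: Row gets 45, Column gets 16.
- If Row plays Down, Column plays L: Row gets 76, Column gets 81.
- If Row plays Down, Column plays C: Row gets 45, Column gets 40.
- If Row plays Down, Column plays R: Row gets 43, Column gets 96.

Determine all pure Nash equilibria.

Pure NE: (Up, C)

Row against L: payoffs 10, 39, 76 → best response Down.
Row against C: payoffs 90, 22, 45 → best response Up.
Row against R: payoffs 79, 45, 43 → best response Up.
Column against Up: payoffs 15, 86, 43 → best response C.
Column against Middle: payoffs 12, 54, 16 → best response C.
Column against Down: payoffs 81, 40, 96 → best response R.
Mutual best responses: (Up, C).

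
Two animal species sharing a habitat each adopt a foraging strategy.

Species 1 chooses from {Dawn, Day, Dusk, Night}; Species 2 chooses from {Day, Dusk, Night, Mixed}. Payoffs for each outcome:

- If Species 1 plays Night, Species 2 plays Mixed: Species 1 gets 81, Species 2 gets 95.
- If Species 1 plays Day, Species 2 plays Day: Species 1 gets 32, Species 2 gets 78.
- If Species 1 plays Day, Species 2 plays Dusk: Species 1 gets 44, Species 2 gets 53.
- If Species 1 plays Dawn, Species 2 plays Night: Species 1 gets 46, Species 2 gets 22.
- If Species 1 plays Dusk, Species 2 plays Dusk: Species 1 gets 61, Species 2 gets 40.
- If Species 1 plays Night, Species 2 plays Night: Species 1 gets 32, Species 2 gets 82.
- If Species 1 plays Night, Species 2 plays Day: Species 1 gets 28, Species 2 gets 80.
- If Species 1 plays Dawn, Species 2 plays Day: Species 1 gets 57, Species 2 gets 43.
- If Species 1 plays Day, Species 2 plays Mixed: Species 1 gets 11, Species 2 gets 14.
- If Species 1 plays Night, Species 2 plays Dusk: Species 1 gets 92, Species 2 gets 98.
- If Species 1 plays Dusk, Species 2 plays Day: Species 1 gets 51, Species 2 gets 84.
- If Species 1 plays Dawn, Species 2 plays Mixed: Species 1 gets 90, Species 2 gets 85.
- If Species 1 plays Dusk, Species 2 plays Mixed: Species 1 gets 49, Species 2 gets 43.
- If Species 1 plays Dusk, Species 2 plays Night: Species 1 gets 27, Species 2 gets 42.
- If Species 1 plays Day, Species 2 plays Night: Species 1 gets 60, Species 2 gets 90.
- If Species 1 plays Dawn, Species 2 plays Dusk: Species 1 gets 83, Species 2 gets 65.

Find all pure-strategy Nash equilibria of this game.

Pure-strategy Nash equilibria: (Dawn, Mixed); (Day, Night); (Night, Dusk)

Species 1 against Day: payoffs 57, 32, 51, 28 → best response Dawn.
Species 1 against Dusk: payoffs 83, 44, 61, 92 → best response Night.
Species 1 against Night: payoffs 46, 60, 27, 32 → best response Day.
Species 1 against Mixed: payoffs 90, 11, 49, 81 → best response Dawn.
Species 2 against Dawn: payoffs 43, 65, 22, 85 → best response Mixed.
Species 2 against Day: payoffs 78, 53, 90, 14 → best response Night.
Species 2 against Dusk: payoffs 84, 40, 42, 43 → best response Day.
Species 2 against Night: payoffs 80, 98, 82, 95 → best response Dusk.
Mutual best responses: (Dawn, Mixed); (Day, Night); (Night, Dusk).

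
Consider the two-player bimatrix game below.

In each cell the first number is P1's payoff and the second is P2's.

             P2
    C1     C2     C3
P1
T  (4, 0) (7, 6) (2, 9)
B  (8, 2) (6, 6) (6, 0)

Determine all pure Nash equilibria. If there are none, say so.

Check each profile: it is a Nash equilibrium iff no player can strictly gain by switching unilaterally.
(T, C1): P1 can switch to B (4 → 8). Not NE.
(T, C2): P2 can switch to C3 (6 → 9). Not NE.
(T, C3): P1 can switch to B (2 → 6). Not NE.
(B, C1): P2 can switch to C2 (2 → 6). Not NE.
(B, C2): P1 can switch to T (6 → 7). Not NE.
(B, C3): P2 can switch to C1 (0 → 2). Not NE.

none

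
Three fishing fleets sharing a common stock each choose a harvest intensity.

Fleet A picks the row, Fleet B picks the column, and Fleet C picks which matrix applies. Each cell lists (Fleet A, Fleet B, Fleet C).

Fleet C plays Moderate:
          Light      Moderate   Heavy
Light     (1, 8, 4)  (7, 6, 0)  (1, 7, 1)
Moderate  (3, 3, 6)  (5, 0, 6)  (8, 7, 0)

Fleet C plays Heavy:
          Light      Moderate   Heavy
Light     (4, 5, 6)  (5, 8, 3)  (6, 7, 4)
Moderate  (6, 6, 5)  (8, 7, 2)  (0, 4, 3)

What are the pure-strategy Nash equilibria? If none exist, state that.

(Light, Light, Moderate): Fleet A can switch to Moderate (1 → 3). Not NE.
(Light, Light, Heavy): Fleet A can switch to Moderate (4 → 6). Not NE.
(Light, Moderate, Moderate): Fleet B can switch to Light (6 → 8). Not NE.
(Light, Moderate, Heavy): Fleet A can switch to Moderate (5 → 8). Not NE.
(Light, Heavy, Moderate): Fleet A can switch to Moderate (1 → 8). Not NE.
(Light, Heavy, Heavy): Fleet B can switch to Moderate (7 → 8). Not NE.
(Moderate, Light, Moderate): Fleet B can switch to Heavy (3 → 7). Not NE.
(Moderate, Light, Heavy): Fleet B can switch to Moderate (6 → 7). Not NE.
(Moderate, Moderate, Moderate): Fleet A can switch to Light (5 → 7). Not NE.
(Moderate, Moderate, Heavy): Fleet C can switch to Moderate (2 → 6). Not NE.
(The remaining 2 profiles each have a profitable deviation by the same check.)

This game has no pure Nash equilibrium.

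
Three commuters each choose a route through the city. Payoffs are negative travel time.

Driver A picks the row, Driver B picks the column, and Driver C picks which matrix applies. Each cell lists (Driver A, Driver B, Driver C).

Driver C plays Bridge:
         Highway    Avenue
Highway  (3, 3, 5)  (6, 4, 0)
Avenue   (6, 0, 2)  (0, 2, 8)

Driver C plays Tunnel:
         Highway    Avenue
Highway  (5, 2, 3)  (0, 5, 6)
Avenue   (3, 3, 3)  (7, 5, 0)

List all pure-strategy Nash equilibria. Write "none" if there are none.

Driver A against (Highway, Bridge): payoffs 3, 6 → best response Avenue.
Driver A against (Highway, Tunnel): payoffs 5, 3 → best response Highway.
Driver A against (Avenue, Bridge): payoffs 6, 0 → best response Highway.
Driver A against (Avenue, Tunnel): payoffs 0, 7 → best response Avenue.
Driver B against (Highway, Bridge): payoffs 3, 4 → best response Avenue.
Driver B against (Highway, Tunnel): payoffs 2, 5 → best response Avenue.
Driver B against (Avenue, Bridge): payoffs 0, 2 → best response Avenue.
Driver B against (Avenue, Tunnel): payoffs 3, 5 → best response Avenue.
Driver C against (Highway, Highway): payoffs 5, 3 → best response Bridge.
Driver C against (Highway, Avenue): payoffs 0, 6 → best response Tunnel.
Driver C against (Avenue, Highway): payoffs 2, 3 → best response Tunnel.
Driver C against (Avenue, Avenue): payoffs 8, 0 → best response Bridge.
No profile is a mutual best response for all players.

none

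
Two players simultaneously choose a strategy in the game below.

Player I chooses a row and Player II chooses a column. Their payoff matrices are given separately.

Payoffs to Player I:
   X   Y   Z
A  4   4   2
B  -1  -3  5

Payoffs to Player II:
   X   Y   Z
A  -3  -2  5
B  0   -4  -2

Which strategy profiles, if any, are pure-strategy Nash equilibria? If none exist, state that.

Check each profile: it is a Nash equilibrium iff no player can strictly gain by switching unilaterally.
(A, X): Player II can switch to Y (-3 → -2). Not NE.
(A, Y): Player II can switch to Z (-2 → 5). Not NE.
(A, Z): Player I can switch to B (2 → 5). Not NE.
(B, X): Player I can switch to A (-1 → 4). Not NE.
(B, Y): Player I can switch to A (-3 → 4). Not NE.
(B, Z): Player II can switch to X (-2 → 0). Not NE.

There is no pure-strategy Nash equilibrium.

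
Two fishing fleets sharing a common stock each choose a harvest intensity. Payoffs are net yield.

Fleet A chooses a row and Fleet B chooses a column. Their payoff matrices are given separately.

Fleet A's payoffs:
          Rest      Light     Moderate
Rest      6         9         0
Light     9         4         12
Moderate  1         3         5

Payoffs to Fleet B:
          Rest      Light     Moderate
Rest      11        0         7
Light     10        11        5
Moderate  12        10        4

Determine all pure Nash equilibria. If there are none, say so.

For each strategy profile, look for a profitable unilateral deviation.
(Rest, Rest): Fleet A can switch to Light (6 → 9). Not NE.
(Rest, Light): Fleet B can switch to Rest (0 → 11). Not NE.
(Rest, Moderate): Fleet A can switch to Light (0 → 12). Not NE.
(Light, Rest): Fleet B can switch to Light (10 → 11). Not NE.
(Light, Light): Fleet A can switch to Rest (4 → 9). Not NE.
(Light, Moderate): Fleet B can switch to Rest (5 → 10). Not NE.
(Moderate, Rest): Fleet A can switch to Rest (1 → 6). Not NE.
(Moderate, Light): Fleet A can switch to Rest (3 → 9). Not NE.
(Moderate, Moderate): Fleet A can switch to Light (5 → 12). Not NE.

No pure-strategy Nash equilibrium.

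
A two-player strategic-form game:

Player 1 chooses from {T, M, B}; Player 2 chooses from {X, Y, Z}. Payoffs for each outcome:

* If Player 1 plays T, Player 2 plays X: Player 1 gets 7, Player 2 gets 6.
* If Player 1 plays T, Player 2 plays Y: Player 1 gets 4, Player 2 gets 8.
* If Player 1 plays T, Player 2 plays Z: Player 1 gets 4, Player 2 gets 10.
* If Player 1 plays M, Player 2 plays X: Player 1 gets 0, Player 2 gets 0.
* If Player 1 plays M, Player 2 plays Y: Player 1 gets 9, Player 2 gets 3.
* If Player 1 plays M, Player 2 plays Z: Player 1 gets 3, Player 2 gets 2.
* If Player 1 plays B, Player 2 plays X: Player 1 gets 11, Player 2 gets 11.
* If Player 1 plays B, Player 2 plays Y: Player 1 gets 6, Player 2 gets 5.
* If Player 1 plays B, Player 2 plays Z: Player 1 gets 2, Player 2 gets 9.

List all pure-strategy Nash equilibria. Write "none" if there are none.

Mark each player's best response to every combination of opponents' strategies; a profile where every player is best-responding is a pure Nash equilibrium.
Player 1 against X: payoffs 7, 0, 11 → best response B.
Player 1 against Y: payoffs 4, 9, 6 → best response M.
Player 1 against Z: payoffs 4, 3, 2 → best response T.
Player 2 against T: payoffs 6, 8, 10 → best response Z.
Player 2 against M: payoffs 0, 3, 2 → best response Y.
Player 2 against B: payoffs 11, 5, 9 → best response X.
Mutual best responses: (T, Z); (M, Y); (B, X).

(T, Z); (M, Y); (B, X)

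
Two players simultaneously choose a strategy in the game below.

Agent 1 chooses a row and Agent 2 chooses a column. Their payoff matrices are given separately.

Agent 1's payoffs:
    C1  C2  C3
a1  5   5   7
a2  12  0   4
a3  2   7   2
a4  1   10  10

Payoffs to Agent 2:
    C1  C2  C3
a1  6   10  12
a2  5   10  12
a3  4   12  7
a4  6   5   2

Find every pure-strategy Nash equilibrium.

(a1, C1): Agent 1 can switch to a2 (5 → 12). Not NE.
(a1, C2): Agent 1 can switch to a3 (5 → 7). Not NE.
(a1, C3): Agent 1 can switch to a4 (7 → 10). Not NE.
(a2, C1): Agent 2 can switch to C2 (5 → 10). Not NE.
(a2, C2): Agent 1 can switch to a1 (0 → 5). Not NE.
(a2, C3): Agent 1 can switch to a1 (4 → 7). Not NE.
(a3, C1): Agent 1 can switch to a1 (2 → 5). Not NE.
(a3, C2): Agent 1 can switch to a4 (7 → 10). Not NE.
(The remaining 4 profiles each have a profitable deviation by the same check.)

No pure-strategy Nash equilibrium.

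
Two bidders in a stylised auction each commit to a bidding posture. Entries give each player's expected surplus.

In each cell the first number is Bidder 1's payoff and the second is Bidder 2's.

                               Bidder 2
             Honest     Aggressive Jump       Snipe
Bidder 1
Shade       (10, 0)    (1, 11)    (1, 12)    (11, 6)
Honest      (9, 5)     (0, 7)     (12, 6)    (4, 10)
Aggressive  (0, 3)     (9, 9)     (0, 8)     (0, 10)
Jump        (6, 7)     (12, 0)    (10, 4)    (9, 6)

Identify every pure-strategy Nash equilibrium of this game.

Bidder 1 against Honest: payoffs 10, 9, 0, 6 → best response Shade.
Bidder 1 against Aggressive: payoffs 1, 0, 9, 12 → best response Jump.
Bidder 1 against Jump: payoffs 1, 12, 0, 10 → best response Honest.
Bidder 1 against Snipe: payoffs 11, 4, 0, 9 → best response Shade.
Bidder 2 against Shade: payoffs 0, 11, 12, 6 → best response Jump.
Bidder 2 against Honest: payoffs 5, 7, 6, 10 → best response Snipe.
Bidder 2 against Aggressive: payoffs 3, 9, 8, 10 → best response Snipe.
Bidder 2 against Jump: payoffs 7, 0, 4, 6 → best response Honest.
No profile is a mutual best response for all players.

This game has no pure Nash equilibrium.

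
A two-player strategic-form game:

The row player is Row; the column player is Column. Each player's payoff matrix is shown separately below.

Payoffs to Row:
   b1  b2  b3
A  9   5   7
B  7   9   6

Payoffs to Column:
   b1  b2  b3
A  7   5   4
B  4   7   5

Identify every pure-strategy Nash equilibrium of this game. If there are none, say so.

(A, b1): Row gets 9, best alternative 7; Column gets 7, best alternative 5. No profitable deviation — NE.
(A, b2): Row can switch to B (5 → 9). Not NE.
(A, b3): Column can switch to b1 (4 → 7). Not NE.
(B, b1): Row can switch to A (7 → 9). Not NE.
(B, b2): Row gets 9, best alternative 5; Column gets 7, best alternative 5. No profitable deviation — NE.
(B, b3): Row can switch to A (6 → 7). Not NE.

(A, b1), (B, b2)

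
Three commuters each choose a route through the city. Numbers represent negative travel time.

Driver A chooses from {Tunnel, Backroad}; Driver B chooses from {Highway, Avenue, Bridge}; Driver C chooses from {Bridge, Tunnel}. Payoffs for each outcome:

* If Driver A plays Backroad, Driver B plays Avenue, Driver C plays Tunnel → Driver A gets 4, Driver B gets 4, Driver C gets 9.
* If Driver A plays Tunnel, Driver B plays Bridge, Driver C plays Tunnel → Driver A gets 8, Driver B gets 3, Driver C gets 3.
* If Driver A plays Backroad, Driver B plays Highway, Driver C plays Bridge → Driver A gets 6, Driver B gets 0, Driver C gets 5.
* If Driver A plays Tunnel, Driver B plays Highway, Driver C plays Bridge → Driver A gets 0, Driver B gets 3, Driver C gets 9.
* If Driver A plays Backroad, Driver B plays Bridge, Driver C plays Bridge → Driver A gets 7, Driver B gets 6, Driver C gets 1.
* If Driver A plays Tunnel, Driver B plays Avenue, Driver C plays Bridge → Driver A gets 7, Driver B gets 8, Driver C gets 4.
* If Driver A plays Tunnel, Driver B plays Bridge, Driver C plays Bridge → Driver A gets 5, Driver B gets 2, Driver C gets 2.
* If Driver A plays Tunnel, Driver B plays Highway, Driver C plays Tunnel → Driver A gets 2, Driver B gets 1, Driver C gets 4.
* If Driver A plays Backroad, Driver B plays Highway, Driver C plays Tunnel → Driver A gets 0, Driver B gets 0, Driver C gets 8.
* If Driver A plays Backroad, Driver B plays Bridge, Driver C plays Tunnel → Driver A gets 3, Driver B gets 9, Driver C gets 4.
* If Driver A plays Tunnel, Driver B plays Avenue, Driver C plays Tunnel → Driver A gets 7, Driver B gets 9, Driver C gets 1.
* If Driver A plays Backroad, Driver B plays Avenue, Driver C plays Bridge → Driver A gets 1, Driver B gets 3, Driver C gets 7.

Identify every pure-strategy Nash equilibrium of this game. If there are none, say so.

Mark each player's best response to every combination of opponents' strategies; a profile where every player is best-responding is a pure Nash equilibrium.
Driver A against (Highway, Bridge): payoffs 0, 6 → best response Backroad.
Driver A against (Highway, Tunnel): payoffs 2, 0 → best response Tunnel.
Driver A against (Avenue, Bridge): payoffs 7, 1 → best response Tunnel.
Driver A against (Avenue, Tunnel): payoffs 7, 4 → best response Tunnel.
Driver A against (Bridge, Bridge): payoffs 5, 7 → best response Backroad.
Driver A against (Bridge, Tunnel): payoffs 8, 3 → best response Tunnel.
Driver B against (Tunnel, Bridge): payoffs 3, 8, 2 → best response Avenue.
Driver B against (Tunnel, Tunnel): payoffs 1, 9, 3 → best response Avenue.
Driver B against (Backroad, Bridge): payoffs 0, 3, 6 → best response Bridge.
Driver B against (Backroad, Tunnel): payoffs 0, 4, 9 → best response Bridge.
Driver C against (Tunnel, Highway): payoffs 9, 4 → best response Bridge.
Driver C against (Tunnel, Avenue): payoffs 4, 1 → best response Bridge.
Driver C against (Tunnel, Bridge): payoffs 2, 3 → best response Tunnel.
Driver C against (Backroad, Highway): payoffs 5, 8 → best response Tunnel.
Driver C against (Backroad, Avenue): payoffs 7, 9 → best response Tunnel.
Driver C against (Backroad, Bridge): payoffs 1, 4 → best response Tunnel.
Mutual best responses: (Tunnel, Avenue, Bridge).

(Tunnel, Avenue, Bridge)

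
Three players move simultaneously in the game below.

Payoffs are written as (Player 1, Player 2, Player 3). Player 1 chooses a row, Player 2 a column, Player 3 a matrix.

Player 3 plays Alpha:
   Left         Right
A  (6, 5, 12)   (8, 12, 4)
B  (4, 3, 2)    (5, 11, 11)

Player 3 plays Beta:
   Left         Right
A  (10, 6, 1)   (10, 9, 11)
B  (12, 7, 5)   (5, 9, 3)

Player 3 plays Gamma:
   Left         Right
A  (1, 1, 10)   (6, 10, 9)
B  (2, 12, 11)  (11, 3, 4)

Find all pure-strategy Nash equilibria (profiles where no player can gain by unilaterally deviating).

(A, Right, Beta) and (B, Left, Gamma)

For each player, find the best response to each opponent profile; mutual best responses are the pure NE.
Player 1 against (Left, Alpha): payoffs 6, 4 → best response A.
Player 1 against (Left, Beta): payoffs 10, 12 → best response B.
Player 1 against (Left, Gamma): payoffs 1, 2 → best response B.
Player 1 against (Right, Alpha): payoffs 8, 5 → best response A.
Player 1 against (Right, Beta): payoffs 10, 5 → best response A.
Player 1 against (Right, Gamma): payoffs 6, 11 → best response B.
Player 2 against (A, Alpha): payoffs 5, 12 → best response Right.
Player 2 against (A, Beta): payoffs 6, 9 → best response Right.
Player 2 against (A, Gamma): payoffs 1, 10 → best response Right.
Player 2 against (B, Alpha): payoffs 3, 11 → best response Right.
Player 2 against (B, Beta): payoffs 7, 9 → best response Right.
Player 2 against (B, Gamma): payoffs 12, 3 → best response Left.
Player 3 against (A, Left): payoffs 12, 1, 10 → best response Alpha.
Player 3 against (A, Right): payoffs 4, 11, 9 → best response Beta.
Player 3 against (B, Left): payoffs 2, 5, 11 → best response Gamma.
Player 3 against (B, Right): payoffs 11, 3, 4 → best response Alpha.
Mutual best responses: (A, Right, Beta); (B, Left, Gamma).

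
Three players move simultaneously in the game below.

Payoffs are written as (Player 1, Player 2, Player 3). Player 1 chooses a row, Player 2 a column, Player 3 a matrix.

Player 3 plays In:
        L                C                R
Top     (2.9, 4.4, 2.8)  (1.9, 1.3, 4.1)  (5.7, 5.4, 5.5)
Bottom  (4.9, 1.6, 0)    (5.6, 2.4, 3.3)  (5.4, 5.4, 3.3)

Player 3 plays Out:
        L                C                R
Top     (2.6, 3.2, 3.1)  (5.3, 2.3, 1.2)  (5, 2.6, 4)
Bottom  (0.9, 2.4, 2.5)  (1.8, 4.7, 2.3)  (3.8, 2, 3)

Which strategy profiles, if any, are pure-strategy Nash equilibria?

The pure Nash equilibria are (Top, L, Out), (Top, R, In).

Player 1 against (L, In): payoffs 2.9, 4.9 → best response Bottom.
Player 1 against (L, Out): payoffs 2.6, 0.9 → best response Top.
Player 1 against (C, In): payoffs 1.9, 5.6 → best response Bottom.
Player 1 against (C, Out): payoffs 5.3, 1.8 → best response Top.
Player 1 against (R, In): payoffs 5.7, 5.4 → best response Top.
Player 1 against (R, Out): payoffs 5, 3.8 → best response Top.
Player 2 against (Top, In): payoffs 4.4, 1.3, 5.4 → best response R.
Player 2 against (Top, Out): payoffs 3.2, 2.3, 2.6 → best response L.
Player 2 against (Bottom, In): payoffs 1.6, 2.4, 5.4 → best response R.
Player 2 against (Bottom, Out): payoffs 2.4, 4.7, 2 → best response C.
Player 3 against (Top, L): payoffs 2.8, 3.1 → best response Out.
Player 3 against (Top, C): payoffs 4.1, 1.2 → best response In.
Player 3 against (Top, R): payoffs 5.5, 4 → best response In.
Player 3 against (Bottom, L): payoffs 0, 2.5 → best response Out.
Player 3 against (Bottom, C): payoffs 3.3, 2.3 → best response In.
Player 3 against (Bottom, R): payoffs 3.3, 3 → best response In.
Mutual best responses: (Top, L, Out); (Top, R, In).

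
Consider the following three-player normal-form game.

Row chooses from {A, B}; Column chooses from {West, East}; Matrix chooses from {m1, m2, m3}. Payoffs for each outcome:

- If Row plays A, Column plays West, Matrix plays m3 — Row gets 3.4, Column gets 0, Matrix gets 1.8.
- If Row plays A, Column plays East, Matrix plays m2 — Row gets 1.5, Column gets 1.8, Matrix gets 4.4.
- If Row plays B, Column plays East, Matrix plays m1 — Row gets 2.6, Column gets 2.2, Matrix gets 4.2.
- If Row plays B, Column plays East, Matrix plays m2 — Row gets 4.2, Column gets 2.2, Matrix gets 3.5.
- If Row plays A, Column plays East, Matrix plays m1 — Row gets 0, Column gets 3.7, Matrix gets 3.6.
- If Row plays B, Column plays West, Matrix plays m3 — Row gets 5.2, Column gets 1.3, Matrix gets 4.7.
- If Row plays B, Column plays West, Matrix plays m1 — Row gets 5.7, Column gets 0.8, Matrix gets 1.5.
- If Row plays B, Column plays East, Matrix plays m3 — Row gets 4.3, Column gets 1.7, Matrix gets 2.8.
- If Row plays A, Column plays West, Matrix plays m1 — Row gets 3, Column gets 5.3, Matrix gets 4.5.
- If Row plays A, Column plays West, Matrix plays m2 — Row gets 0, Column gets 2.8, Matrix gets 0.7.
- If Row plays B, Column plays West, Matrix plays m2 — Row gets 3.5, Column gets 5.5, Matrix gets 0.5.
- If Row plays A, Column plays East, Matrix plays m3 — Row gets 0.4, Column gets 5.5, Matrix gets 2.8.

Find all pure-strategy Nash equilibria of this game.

For each player, find the best response to each opponent profile; mutual best responses are the pure NE.
Row against (West, m1): payoffs 3, 5.7 → best response B.
Row against (West, m2): payoffs 0, 3.5 → best response B.
Row against (West, m3): payoffs 3.4, 5.2 → best response B.
Row against (East, m1): payoffs 0, 2.6 → best response B.
Row against (East, m2): payoffs 1.5, 4.2 → best response B.
Row against (East, m3): payoffs 0.4, 4.3 → best response B.
Column against (A, m1): payoffs 5.3, 3.7 → best response West.
Column against (A, m2): payoffs 2.8, 1.8 → best response West.
Column against (A, m3): payoffs 0, 5.5 → best response East.
Column against (B, m1): payoffs 0.8, 2.2 → best response East.
Column against (B, m2): payoffs 5.5, 2.2 → best response West.
Column against (B, m3): payoffs 1.3, 1.7 → best response East.
Matrix against (A, West): payoffs 4.5, 0.7, 1.8 → best response m1.
Matrix against (A, East): payoffs 3.6, 4.4, 2.8 → best response m2.
Matrix against (B, West): payoffs 1.5, 0.5, 4.7 → best response m3.
Matrix against (B, East): payoffs 4.2, 3.5, 2.8 → best response m1.
Mutual best responses: (B, East, m1).

Pure NE: (B, East, m1)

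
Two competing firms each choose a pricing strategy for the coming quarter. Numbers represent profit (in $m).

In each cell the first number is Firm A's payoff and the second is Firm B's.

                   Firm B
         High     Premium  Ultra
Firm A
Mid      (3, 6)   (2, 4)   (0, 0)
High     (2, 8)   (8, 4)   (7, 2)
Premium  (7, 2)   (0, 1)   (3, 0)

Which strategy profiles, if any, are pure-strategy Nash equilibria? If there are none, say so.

(Mid, High): Firm A can switch to Premium (3 → 7). Not NE.
(Mid, Premium): Firm A can switch to High (2 → 8). Not NE.
(Mid, Ultra): Firm A can switch to High (0 → 7). Not NE.
(High, High): Firm A can switch to Mid (2 → 3). Not NE.
(High, Premium): Firm B can switch to High (4 → 8). Not NE.
(High, Ultra): Firm B can switch to High (2 → 8). Not NE.
(Premium, High): Firm A gets 7, best alternative 3; Firm B gets 2, best alternative 1. No profitable deviation — NE.
(Premium, Premium): Firm A can switch to Mid (0 → 2). Not NE.
(Premium, Ultra): Firm A can switch to High (3 → 7). Not NE.

(Premium, High)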